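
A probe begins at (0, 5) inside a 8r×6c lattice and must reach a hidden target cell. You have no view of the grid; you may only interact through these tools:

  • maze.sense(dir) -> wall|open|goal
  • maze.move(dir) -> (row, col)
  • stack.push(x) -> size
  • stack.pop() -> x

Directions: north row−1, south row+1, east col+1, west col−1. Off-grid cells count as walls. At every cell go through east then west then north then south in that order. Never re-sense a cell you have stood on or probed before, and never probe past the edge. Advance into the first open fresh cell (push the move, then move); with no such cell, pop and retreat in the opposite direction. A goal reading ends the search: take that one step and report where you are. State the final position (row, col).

! maze.sense(west) : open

! stack.push(west) : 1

! maze.move(west) : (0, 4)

! maze.sense(west) : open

! stack.push(west) : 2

! maze.move(west) : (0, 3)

! maze.sense(west) : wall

! maze.sense(south) : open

! stack.push(south) : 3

! maze.move(south) : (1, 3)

! maze.sense(east) : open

! stack.push(east) : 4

! maze.move(east) : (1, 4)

! maze.sense(east) : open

! stack.push(east) : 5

! maze.move(east) : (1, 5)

! maze.sense(south) : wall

! stack.pop() : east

! maze.move(west) : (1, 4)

! maze.sense(south) : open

! stack.push(south) : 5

! maze.move(south) : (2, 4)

! maze.sense(west) : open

! stack.push(west) : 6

! maze.move(west) : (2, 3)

! maze.sense(west) : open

! stack.push(west) : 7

! maze.move(west) : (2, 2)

! maze.sense(west) : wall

! maze.sense(north) : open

! stack.push(north) : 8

! maze.move(north) : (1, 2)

! maze.sense(west) : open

! stack.push(west) : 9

! maze.move(west) : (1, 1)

! maze.sense(west) : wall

! maze.sense(north) : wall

! stack.pop() : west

! maze.move(east) : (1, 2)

! stack.pop() : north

! maze.move(south) : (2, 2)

! maze.sense(south) : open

! stack.push(south) : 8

! maze.move(south) : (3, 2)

! maze.sense(east) : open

! stack.push(east) : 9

! maze.move(east) : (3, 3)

! maze.sense(east) : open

! stack.push(east) : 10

! maze.move(east) : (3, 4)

! maze.sense(east) : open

! stack.push(east) : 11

! maze.move(east) : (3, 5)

! maze.sense(south) : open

! stack.push(south) : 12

! maze.move(south) : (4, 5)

! maze.sense(west) : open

! stack.push(west) : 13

! maze.move(west) : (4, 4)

! maze.sense(west) : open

! stack.push(west) : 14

! maze.move(west) : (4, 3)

! maze.sense(west) : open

! stack.push(west) : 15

! maze.move(west) : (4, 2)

! maze.sense(west) : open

! stack.push(west) : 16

! maze.move(west) : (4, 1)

! maze.sense(west) : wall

! maze.sense(north) : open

! stack.push(north) : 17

! maze.move(north) : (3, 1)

! maze.sense(west) : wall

! stack.pop() : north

! maze.move(south) : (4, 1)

! maze.sense(south) : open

! stack.push(south) : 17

! maze.move(south) : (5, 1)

! maze.sense(east) : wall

! maze.sense(west) : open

! stack.push(west) : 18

! maze.move(west) : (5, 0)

! maze.sense(south) : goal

! maze.move(south) : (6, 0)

Answer: (6, 0)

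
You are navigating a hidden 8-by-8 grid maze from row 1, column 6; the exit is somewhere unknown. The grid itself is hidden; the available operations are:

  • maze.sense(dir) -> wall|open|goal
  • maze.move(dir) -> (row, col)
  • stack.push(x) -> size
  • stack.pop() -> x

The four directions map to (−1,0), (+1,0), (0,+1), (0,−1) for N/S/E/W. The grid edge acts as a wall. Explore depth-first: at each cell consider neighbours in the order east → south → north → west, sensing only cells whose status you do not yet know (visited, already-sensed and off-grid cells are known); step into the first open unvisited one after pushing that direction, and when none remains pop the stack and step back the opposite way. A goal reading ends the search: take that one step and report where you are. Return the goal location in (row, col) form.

-> sense(east)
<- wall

-> sense(south)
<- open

-> push(south)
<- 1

-> move(south)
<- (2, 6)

-> sense(east)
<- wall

-> sense(south)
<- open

-> push(south)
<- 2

-> move(south)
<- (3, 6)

-> sense(east)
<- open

-> push(east)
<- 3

-> move(east)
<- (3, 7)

-> sense(south)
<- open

-> push(south)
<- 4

-> move(south)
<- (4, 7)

-> sense(south)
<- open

-> push(south)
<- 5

-> move(south)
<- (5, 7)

-> sense(south)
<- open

-> push(south)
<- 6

-> move(south)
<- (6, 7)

-> sense(south)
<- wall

-> sense(west)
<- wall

-> pop()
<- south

-> move(north)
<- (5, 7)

-> sense(west)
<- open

-> push(west)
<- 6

-> move(west)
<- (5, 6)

-> sense(north)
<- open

-> push(north)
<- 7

-> move(north)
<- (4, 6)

-> sense(west)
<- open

-> push(west)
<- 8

-> move(west)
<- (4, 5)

-> sense(south)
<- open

-> push(south)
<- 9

-> move(south)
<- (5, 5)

-> sense(south)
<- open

-> push(south)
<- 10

-> move(south)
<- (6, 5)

-> sense(south)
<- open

-> push(south)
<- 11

-> move(south)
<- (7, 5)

-> sense(east)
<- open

-> push(east)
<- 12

-> move(east)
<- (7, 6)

-> pop()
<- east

-> move(west)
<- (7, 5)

-> sense(west)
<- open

-> push(west)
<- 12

-> move(west)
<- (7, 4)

-> sense(north)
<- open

-> push(north)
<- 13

-> move(north)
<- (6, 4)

-> sense(north)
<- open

-> push(north)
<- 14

-> move(north)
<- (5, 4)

-> sense(north)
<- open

-> push(north)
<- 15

-> move(north)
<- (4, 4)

-> sense(north)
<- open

-> push(north)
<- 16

-> move(north)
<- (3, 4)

-> sense(east)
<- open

-> push(east)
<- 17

-> move(east)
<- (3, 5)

-> sense(north)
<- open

-> push(north)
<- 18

-> move(north)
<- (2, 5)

-> sense(north)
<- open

-> push(north)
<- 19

-> move(north)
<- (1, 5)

-> sense(north)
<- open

-> push(north)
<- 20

-> move(north)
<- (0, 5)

-> sense(east)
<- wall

-> sense(west)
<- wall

-> pop()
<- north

-> move(south)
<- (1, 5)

-> sense(west)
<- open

-> push(west)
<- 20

-> move(west)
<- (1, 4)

-> sense(south)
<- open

-> push(south)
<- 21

-> move(south)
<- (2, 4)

-> sense(west)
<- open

-> push(west)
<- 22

-> move(west)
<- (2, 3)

-> sense(south)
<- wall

-> sense(north)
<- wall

-> sense(west)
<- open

-> push(west)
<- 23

-> move(west)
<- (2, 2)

-> sense(south)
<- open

-> push(south)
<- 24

-> move(south)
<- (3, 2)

-> sense(south)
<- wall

-> sense(west)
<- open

-> push(west)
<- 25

-> move(west)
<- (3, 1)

-> sense(south)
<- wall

-> sense(north)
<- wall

-> sense(west)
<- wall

-> pop()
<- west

-> move(east)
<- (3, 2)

-> pop()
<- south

-> move(north)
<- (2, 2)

-> sense(north)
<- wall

-> pop()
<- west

-> move(east)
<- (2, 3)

-> pop()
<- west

-> move(east)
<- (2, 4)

-> pop()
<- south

-> move(north)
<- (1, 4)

-> pop()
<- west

-> move(east)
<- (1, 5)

-> pop()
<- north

-> move(south)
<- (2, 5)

-> pop()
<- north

-> move(south)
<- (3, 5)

-> pop()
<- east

-> move(west)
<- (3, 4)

-> pop()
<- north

-> move(south)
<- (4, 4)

-> sense(west)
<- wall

-> pop()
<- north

-> move(south)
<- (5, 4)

-> sense(west)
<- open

-> push(west)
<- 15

-> move(west)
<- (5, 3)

-> sense(south)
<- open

-> push(south)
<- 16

-> move(south)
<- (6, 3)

-> sense(south)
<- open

-> push(south)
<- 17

-> move(south)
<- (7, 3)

-> sense(west)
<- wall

-> pop()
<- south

-> move(north)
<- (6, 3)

-> sense(west)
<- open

-> push(west)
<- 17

-> move(west)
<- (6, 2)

-> sense(north)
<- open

-> push(north)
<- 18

-> move(north)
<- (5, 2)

-> sense(west)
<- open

-> push(west)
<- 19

-> move(west)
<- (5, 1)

-> sense(south)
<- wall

-> sense(west)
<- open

-> push(west)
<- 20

-> move(west)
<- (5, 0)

-> sense(south)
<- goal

-> move(south)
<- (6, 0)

Answer: (6, 0)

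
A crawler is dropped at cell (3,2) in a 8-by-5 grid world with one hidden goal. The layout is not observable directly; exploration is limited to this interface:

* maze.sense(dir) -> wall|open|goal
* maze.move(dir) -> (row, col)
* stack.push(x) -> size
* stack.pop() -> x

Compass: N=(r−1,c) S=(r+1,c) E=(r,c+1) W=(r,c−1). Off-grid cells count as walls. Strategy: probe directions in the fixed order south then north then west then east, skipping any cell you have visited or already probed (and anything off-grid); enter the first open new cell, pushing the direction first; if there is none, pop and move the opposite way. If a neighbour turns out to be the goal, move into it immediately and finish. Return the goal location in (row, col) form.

;; sense(dir: south) ~> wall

;; sense(dir: north) ~> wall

;; sense(dir: west) ~> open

;; push(x: west) ~> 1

;; move(dir: west) ~> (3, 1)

;; sense(dir: south) ~> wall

;; sense(dir: north) ~> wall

;; sense(dir: west) ~> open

;; push(x: west) ~> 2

;; move(dir: west) ~> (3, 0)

;; sense(dir: south) ~> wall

;; sense(dir: north) ~> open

;; push(x: north) ~> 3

;; move(dir: north) ~> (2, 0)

;; sense(dir: north) ~> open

;; push(x: north) ~> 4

;; move(dir: north) ~> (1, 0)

;; sense(dir: north) ~> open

;; push(x: north) ~> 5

;; move(dir: north) ~> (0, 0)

;; sense(dir: east) ~> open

;; push(x: east) ~> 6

;; move(dir: east) ~> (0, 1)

;; sense(dir: south) ~> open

;; push(x: south) ~> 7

;; move(dir: south) ~> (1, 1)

;; sense(dir: east) ~> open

;; push(x: east) ~> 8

;; move(dir: east) ~> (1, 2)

;; sense(dir: north) ~> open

;; push(x: north) ~> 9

;; move(dir: north) ~> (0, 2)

;; sense(dir: east) ~> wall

;; pop() ~> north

;; move(dir: south) ~> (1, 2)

;; sense(dir: east) ~> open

;; push(x: east) ~> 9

;; move(dir: east) ~> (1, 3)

;; sense(dir: south) ~> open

;; push(x: south) ~> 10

;; move(dir: south) ~> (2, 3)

;; sense(dir: south) ~> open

;; push(x: south) ~> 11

;; move(dir: south) ~> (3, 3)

;; sense(dir: south) ~> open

;; push(x: south) ~> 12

;; move(dir: south) ~> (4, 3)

;; sense(dir: south) ~> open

;; push(x: south) ~> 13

;; move(dir: south) ~> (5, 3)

;; sense(dir: south) ~> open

;; push(x: south) ~> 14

;; move(dir: south) ~> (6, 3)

;; sense(dir: south) ~> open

;; push(x: south) ~> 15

;; move(dir: south) ~> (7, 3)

;; sense(dir: west) ~> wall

;; sense(dir: east) ~> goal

;; move(dir: east) ~> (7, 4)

Answer: (7, 4)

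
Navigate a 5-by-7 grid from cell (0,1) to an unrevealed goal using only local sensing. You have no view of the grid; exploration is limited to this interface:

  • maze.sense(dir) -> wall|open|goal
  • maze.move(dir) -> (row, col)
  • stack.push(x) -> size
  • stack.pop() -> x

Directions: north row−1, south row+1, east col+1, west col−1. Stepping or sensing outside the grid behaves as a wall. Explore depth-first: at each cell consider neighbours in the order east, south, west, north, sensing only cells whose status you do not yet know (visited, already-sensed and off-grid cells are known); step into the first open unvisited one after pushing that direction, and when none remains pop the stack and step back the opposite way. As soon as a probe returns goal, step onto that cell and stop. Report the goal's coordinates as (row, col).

==> sense(dir='east')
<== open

==> push(x='east')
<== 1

==> move(dir='east')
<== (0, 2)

==> sense(dir='east')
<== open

==> push(x='east')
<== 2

==> move(dir='east')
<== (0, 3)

==> sense(dir='east')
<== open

==> push(x='east')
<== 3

==> move(dir='east')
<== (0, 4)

==> sense(dir='east')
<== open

==> push(x='east')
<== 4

==> move(dir='east')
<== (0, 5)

==> sense(dir='east')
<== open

==> push(x='east')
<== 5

==> move(dir='east')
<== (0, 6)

==> sense(dir='south')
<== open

==> push(x='south')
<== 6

==> move(dir='south')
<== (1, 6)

==> sense(dir='south')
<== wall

==> sense(dir='west')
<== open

==> push(x='west')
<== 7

==> move(dir='west')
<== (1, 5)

==> sense(dir='south')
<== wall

==> sense(dir='west')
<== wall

==> pop()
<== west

==> move(dir='east')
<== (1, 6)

==> pop()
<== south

==> move(dir='north')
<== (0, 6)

==> pop()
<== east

==> move(dir='west')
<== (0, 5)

==> pop()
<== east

==> move(dir='west')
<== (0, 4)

==> pop()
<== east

==> move(dir='west')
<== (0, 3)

==> sense(dir='south')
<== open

==> push(x='south')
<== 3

==> move(dir='south')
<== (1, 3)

==> sense(dir='south')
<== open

==> push(x='south')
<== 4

==> move(dir='south')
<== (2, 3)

==> sense(dir='east')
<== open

==> push(x='east')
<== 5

==> move(dir='east')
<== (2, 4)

==> sense(dir='south')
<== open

==> push(x='south')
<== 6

==> move(dir='south')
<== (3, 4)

==> sense(dir='east')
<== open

==> push(x='east')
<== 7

==> move(dir='east')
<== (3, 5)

==> sense(dir='east')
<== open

==> push(x='east')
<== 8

==> move(dir='east')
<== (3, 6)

==> sense(dir='south')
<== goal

==> move(dir='south')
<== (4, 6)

Answer: (4, 6)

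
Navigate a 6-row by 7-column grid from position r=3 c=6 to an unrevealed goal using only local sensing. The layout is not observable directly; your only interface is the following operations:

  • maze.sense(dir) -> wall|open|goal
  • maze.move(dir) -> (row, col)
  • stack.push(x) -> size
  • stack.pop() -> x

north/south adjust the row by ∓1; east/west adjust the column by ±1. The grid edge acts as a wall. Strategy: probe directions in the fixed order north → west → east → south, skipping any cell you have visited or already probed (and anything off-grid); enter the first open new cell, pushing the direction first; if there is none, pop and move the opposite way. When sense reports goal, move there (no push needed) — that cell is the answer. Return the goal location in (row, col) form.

# 1. maze.sense(dir: north) ~> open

# 2. stack.push(x: north) ~> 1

# 3. maze.move(dir: north) ~> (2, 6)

# 4. maze.sense(dir: north) ~> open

# 5. stack.push(x: north) ~> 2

# 6. maze.move(dir: north) ~> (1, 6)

# 7. maze.sense(dir: north) ~> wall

# 8. maze.sense(dir: west) ~> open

# 9. stack.push(x: west) ~> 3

# 10. maze.move(dir: west) ~> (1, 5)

# 11. maze.sense(dir: north) ~> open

# 12. stack.push(x: north) ~> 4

# 13. maze.move(dir: north) ~> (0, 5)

# 14. maze.sense(dir: west) ~> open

# 15. stack.push(x: west) ~> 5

# 16. maze.move(dir: west) ~> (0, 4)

# 17. maze.sense(dir: west) ~> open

# 18. stack.push(x: west) ~> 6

# 19. maze.move(dir: west) ~> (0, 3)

# 20. maze.sense(dir: west) ~> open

# 21. stack.push(x: west) ~> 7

# 22. maze.move(dir: west) ~> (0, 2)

# 23. maze.sense(dir: west) ~> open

# 24. stack.push(x: west) ~> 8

# 25. maze.move(dir: west) ~> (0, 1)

# 26. maze.sense(dir: west) ~> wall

# 27. maze.sense(dir: south) ~> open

# 28. stack.push(x: south) ~> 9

# 29. maze.move(dir: south) ~> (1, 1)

# 30. maze.sense(dir: west) ~> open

# 31. stack.push(x: west) ~> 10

# 32. maze.move(dir: west) ~> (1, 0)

# 33. maze.sense(dir: south) ~> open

# 34. stack.push(x: south) ~> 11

# 35. maze.move(dir: south) ~> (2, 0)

# 36. maze.sense(dir: east) ~> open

# 37. stack.push(x: east) ~> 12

# 38. maze.move(dir: east) ~> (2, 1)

# 39. maze.sense(dir: east) ~> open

# 40. stack.push(x: east) ~> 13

# 41. maze.move(dir: east) ~> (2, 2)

# 42. maze.sense(dir: north) ~> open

# 43. stack.push(x: north) ~> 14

# 44. maze.move(dir: north) ~> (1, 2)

# 45. maze.sense(dir: east) ~> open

# 46. stack.push(x: east) ~> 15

# 47. maze.move(dir: east) ~> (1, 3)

# 48. maze.sense(dir: east) ~> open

# 49. stack.push(x: east) ~> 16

# 50. maze.move(dir: east) ~> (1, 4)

# 51. maze.sense(dir: south) ~> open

# 52. stack.push(x: south) ~> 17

# 53. maze.move(dir: south) ~> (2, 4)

# 54. maze.sense(dir: west) ~> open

# 55. stack.push(x: west) ~> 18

# 56. maze.move(dir: west) ~> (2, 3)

# 57. maze.sense(dir: south) ~> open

# 58. stack.push(x: south) ~> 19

# 59. maze.move(dir: south) ~> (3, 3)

# 60. maze.sense(dir: west) ~> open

# 61. stack.push(x: west) ~> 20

# 62. maze.move(dir: west) ~> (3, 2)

# 63. maze.sense(dir: west) ~> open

# 64. stack.push(x: west) ~> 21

# 65. maze.move(dir: west) ~> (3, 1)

# 66. maze.sense(dir: west) ~> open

# 67. stack.push(x: west) ~> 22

# 68. maze.move(dir: west) ~> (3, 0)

# 69. maze.sense(dir: south) ~> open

# 70. stack.push(x: south) ~> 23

# 71. maze.move(dir: south) ~> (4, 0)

# 72. maze.sense(dir: east) ~> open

# 73. stack.push(x: east) ~> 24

# 74. maze.move(dir: east) ~> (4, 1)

# 75. maze.sense(dir: east) ~> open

# 76. stack.push(x: east) ~> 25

# 77. maze.move(dir: east) ~> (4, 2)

# 78. maze.sense(dir: east) ~> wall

# 79. maze.sense(dir: south) ~> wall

# 80. stack.pop() ~> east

# 81. maze.move(dir: west) ~> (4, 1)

# 82. maze.sense(dir: south) ~> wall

# 83. stack.pop() ~> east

# 84. maze.move(dir: west) ~> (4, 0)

# 85. maze.sense(dir: south) ~> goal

# 86. maze.move(dir: south) ~> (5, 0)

Answer: (5, 0)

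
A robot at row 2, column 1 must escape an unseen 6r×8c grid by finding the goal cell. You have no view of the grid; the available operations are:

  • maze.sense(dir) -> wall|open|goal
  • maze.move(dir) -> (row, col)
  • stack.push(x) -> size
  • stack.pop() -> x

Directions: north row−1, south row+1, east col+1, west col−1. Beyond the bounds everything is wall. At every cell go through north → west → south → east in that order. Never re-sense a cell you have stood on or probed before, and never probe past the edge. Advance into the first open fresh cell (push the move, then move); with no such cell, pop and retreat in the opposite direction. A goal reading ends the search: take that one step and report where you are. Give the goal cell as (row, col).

// 1. maze.sense(north) : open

// 2. stack.push(north) : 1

// 3. maze.move(north) : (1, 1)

// 4. maze.sense(north) : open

// 5. stack.push(north) : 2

// 6. maze.move(north) : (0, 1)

// 7. maze.sense(west) : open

// 8. stack.push(west) : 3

// 9. maze.move(west) : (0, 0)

// 10. maze.sense(south) : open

// 11. stack.push(south) : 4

// 12. maze.move(south) : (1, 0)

// 13. maze.sense(south) : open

// 14. stack.push(south) : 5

// 15. maze.move(south) : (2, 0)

// 16. maze.sense(south) : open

// 17. stack.push(south) : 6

// 18. maze.move(south) : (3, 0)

// 19. maze.sense(south) : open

// 20. stack.push(south) : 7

// 21. maze.move(south) : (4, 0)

// 22. maze.sense(south) : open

// 23. stack.push(south) : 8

// 24. maze.move(south) : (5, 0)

// 25. maze.sense(east) : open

// 26. stack.push(east) : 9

// 27. maze.move(east) : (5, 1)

// 28. maze.sense(north) : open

// 29. stack.push(north) : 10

// 30. maze.move(north) : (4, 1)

// 31. maze.sense(north) : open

// 32. stack.push(north) : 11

// 33. maze.move(north) : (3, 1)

// 34. maze.sense(east) : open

// 35. stack.push(east) : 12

// 36. maze.move(east) : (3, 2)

// 37. maze.sense(north) : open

// 38. stack.push(north) : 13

// 39. maze.move(north) : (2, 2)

// 40. maze.sense(north) : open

// 41. stack.push(north) : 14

// 42. maze.move(north) : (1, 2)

// 43. maze.sense(north) : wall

// 44. maze.sense(east) : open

// 45. stack.push(east) : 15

// 46. maze.move(east) : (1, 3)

// 47. maze.sense(north) : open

// 48. stack.push(north) : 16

// 49. maze.move(north) : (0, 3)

// 50. maze.sense(east) : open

// 51. stack.push(east) : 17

// 52. maze.move(east) : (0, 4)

// 53. maze.sense(south) : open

// 54. stack.push(south) : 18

// 55. maze.move(south) : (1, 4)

// 56. maze.sense(south) : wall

// 57. maze.sense(east) : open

// 58. stack.push(east) : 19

// 59. maze.move(east) : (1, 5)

// 60. maze.sense(north) : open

// 61. stack.push(north) : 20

// 62. maze.move(north) : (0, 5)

// 63. maze.sense(east) : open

// 64. stack.push(east) : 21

// 65. maze.move(east) : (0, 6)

// 66. maze.sense(south) : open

// 67. stack.push(south) : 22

// 68. maze.move(south) : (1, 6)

// 69. maze.sense(south) : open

// 70. stack.push(south) : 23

// 71. maze.move(south) : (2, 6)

// 72. maze.sense(west) : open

// 73. stack.push(west) : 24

// 74. maze.move(west) : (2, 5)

// 75. maze.sense(south) : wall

// 76. stack.pop() : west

// 77. maze.move(east) : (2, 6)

// 78. maze.sense(south) : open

// 79. stack.push(south) : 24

// 80. maze.move(south) : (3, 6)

// 81. maze.sense(south) : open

// 82. stack.push(south) : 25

// 83. maze.move(south) : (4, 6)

// 84. maze.sense(west) : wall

// 85. maze.sense(south) : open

// 86. stack.push(south) : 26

// 87. maze.move(south) : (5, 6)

// 88. maze.sense(west) : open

// 89. stack.push(west) : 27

// 90. maze.move(west) : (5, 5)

// 91. maze.sense(west) : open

// 92. stack.push(west) : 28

// 93. maze.move(west) : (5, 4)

// 94. maze.sense(north) : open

// 95. stack.push(north) : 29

// 96. maze.move(north) : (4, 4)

// 97. maze.sense(north) : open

// 98. stack.push(north) : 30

// 99. maze.move(north) : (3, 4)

// 100. maze.sense(west) : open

// 101. stack.push(west) : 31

// 102. maze.move(west) : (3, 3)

// 103. maze.sense(north) : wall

// 104. maze.sense(south) : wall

// 105. stack.pop() : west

// 106. maze.move(east) : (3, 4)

// 107. stack.pop() : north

// 108. maze.move(south) : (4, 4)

// 109. stack.pop() : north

// 110. maze.move(south) : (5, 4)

// 111. maze.sense(west) : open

// 112. stack.push(west) : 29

// 113. maze.move(west) : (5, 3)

// 114. maze.sense(west) : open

// 115. stack.push(west) : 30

// 116. maze.move(west) : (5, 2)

// 117. maze.sense(north) : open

// 118. stack.push(north) : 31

// 119. maze.move(north) : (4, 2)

// 120. stack.pop() : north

// 121. maze.move(south) : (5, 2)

// 122. stack.pop() : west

// 123. maze.move(east) : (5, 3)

// 124. stack.pop() : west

// 125. maze.move(east) : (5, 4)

// 126. stack.pop() : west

// 127. maze.move(east) : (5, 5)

// 128. stack.pop() : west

// 129. maze.move(east) : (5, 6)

// 130. maze.sense(east) : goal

// 131. maze.move(east) : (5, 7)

Answer: (5, 7)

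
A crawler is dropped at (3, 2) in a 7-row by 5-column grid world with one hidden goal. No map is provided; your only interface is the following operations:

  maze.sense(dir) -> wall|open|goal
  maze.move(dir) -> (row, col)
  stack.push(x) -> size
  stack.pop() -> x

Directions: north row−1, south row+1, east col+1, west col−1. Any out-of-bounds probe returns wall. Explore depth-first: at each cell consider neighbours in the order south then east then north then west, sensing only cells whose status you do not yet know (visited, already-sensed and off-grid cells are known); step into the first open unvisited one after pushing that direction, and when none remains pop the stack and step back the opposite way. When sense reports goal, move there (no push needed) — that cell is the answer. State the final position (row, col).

> maze.sense dir→south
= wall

> maze.sense dir→east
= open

> stack.push x→east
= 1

> maze.move dir→east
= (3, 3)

> maze.sense dir→south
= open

> stack.push x→south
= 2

> maze.move dir→south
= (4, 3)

> maze.sense dir→south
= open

> stack.push x→south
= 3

> maze.move dir→south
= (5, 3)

> maze.sense dir→south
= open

> stack.push x→south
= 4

> maze.move dir→south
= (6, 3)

> maze.sense dir→east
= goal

> maze.move dir→east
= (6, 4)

Answer: (6, 4)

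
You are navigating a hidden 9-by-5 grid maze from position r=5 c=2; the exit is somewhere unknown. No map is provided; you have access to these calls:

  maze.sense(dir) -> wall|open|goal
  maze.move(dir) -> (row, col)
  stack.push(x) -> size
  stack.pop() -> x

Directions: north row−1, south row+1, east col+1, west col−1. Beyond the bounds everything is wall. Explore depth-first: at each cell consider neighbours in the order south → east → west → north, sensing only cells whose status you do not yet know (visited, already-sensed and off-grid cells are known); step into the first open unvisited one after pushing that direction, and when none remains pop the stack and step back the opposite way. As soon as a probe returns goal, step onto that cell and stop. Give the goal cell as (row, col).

[in] sense dir='south'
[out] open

[in] push x='south'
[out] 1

[in] move dir='south'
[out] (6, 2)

[in] sense dir='south'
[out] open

[in] push x='south'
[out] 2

[in] move dir='south'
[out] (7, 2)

[in] sense dir='south'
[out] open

[in] push x='south'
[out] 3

[in] move dir='south'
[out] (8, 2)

[in] sense dir='east'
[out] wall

[in] sense dir='west'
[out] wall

[in] pop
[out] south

[in] move dir='north'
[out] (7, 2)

[in] sense dir='east'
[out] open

[in] push x='east'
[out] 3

[in] move dir='east'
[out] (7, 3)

[in] sense dir='east'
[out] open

[in] push x='east'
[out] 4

[in] move dir='east'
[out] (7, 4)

[in] sense dir='south'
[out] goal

[in] move dir='south'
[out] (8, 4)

Answer: (8, 4)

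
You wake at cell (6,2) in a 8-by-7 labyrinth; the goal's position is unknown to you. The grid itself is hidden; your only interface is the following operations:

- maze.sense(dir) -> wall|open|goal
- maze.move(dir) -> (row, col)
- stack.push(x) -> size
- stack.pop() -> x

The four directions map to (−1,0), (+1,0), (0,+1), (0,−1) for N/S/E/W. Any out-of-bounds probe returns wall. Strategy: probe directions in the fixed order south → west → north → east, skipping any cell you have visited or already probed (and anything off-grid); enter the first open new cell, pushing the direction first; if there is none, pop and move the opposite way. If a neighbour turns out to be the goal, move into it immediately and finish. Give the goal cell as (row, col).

[in] maze.sense dir: south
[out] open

[in] stack.push x: south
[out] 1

[in] maze.move dir: south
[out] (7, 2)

[in] maze.sense dir: west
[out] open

[in] stack.push x: west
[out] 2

[in] maze.move dir: west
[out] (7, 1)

[in] maze.sense dir: west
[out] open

[in] stack.push x: west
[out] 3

[in] maze.move dir: west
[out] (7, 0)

[in] maze.sense dir: north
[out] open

[in] stack.push x: north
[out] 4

[in] maze.move dir: north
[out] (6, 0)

[in] maze.sense dir: north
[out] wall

[in] maze.sense dir: east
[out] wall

[in] stack.pop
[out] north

[in] maze.move dir: south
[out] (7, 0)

[in] stack.pop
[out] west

[in] maze.move dir: east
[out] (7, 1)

[in] stack.pop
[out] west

[in] maze.move dir: east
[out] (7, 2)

[in] maze.sense dir: east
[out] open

[in] stack.push x: east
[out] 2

[in] maze.move dir: east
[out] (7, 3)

[in] maze.sense dir: north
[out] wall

[in] maze.sense dir: east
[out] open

[in] stack.push x: east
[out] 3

[in] maze.move dir: east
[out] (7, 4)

[in] maze.sense dir: north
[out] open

[in] stack.push x: north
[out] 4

[in] maze.move dir: north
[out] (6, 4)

[in] maze.sense dir: north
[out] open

[in] stack.push x: north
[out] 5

[in] maze.move dir: north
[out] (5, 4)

[in] maze.sense dir: west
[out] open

[in] stack.push x: west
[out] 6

[in] maze.move dir: west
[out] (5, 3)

[in] maze.sense dir: west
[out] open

[in] stack.push x: west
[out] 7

[in] maze.move dir: west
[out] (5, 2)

[in] maze.sense dir: west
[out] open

[in] stack.push x: west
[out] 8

[in] maze.move dir: west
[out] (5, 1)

[in] maze.sense dir: north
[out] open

[in] stack.push x: north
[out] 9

[in] maze.move dir: north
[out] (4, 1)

[in] maze.sense dir: west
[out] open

[in] stack.push x: west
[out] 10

[in] maze.move dir: west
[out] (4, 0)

[in] maze.sense dir: north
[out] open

[in] stack.push x: north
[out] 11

[in] maze.move dir: north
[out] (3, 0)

[in] maze.sense dir: north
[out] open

[in] stack.push x: north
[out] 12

[in] maze.move dir: north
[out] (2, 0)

[in] maze.sense dir: north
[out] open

[in] stack.push x: north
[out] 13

[in] maze.move dir: north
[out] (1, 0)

[in] maze.sense dir: north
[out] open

[in] stack.push x: north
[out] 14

[in] maze.move dir: north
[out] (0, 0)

[in] maze.sense dir: east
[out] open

[in] stack.push x: east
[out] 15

[in] maze.move dir: east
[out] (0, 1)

[in] maze.sense dir: south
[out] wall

[in] maze.sense dir: east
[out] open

[in] stack.push x: east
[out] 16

[in] maze.move dir: east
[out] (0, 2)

[in] maze.sense dir: south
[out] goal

[in] maze.move dir: south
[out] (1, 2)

Answer: (1, 2)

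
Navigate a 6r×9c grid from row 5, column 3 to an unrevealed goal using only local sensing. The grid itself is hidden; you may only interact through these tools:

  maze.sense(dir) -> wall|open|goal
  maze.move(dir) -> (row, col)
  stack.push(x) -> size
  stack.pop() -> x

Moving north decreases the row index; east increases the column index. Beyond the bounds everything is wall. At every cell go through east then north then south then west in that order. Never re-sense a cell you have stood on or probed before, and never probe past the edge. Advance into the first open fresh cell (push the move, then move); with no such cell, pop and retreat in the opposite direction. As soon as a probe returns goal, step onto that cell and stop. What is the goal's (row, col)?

-- sense(dir='east') == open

-- push(x='east') == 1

-- move(dir='east') == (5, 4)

-- sense(dir='east') == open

-- push(x='east') == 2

-- move(dir='east') == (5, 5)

-- sense(dir='east') == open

-- push(x='east') == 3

-- move(dir='east') == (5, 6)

-- sense(dir='east') == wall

-- sense(dir='north') == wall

-- pop() == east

-- move(dir='west') == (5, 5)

-- sense(dir='north') == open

-- push(x='north') == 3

-- move(dir='north') == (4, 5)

-- sense(dir='north') == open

-- push(x='north') == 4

-- move(dir='north') == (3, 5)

-- sense(dir='east') == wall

-- sense(dir='north') == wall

-- sense(dir='west') == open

-- push(x='west') == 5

-- move(dir='west') == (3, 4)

-- sense(dir='north') == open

-- push(x='north') == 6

-- move(dir='north') == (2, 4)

-- sense(dir='north') == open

-- push(x='north') == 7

-- move(dir='north') == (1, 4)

-- sense(dir='east') == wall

-- sense(dir='north') == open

-- push(x='north') == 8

-- move(dir='north') == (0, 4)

-- sense(dir='east') == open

-- push(x='east') == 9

-- move(dir='east') == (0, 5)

-- sense(dir='east') == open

-- push(x='east') == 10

-- move(dir='east') == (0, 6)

-- sense(dir='east') == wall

-- sense(dir='south') == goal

-- move(dir='south') == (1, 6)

Answer: (1, 6)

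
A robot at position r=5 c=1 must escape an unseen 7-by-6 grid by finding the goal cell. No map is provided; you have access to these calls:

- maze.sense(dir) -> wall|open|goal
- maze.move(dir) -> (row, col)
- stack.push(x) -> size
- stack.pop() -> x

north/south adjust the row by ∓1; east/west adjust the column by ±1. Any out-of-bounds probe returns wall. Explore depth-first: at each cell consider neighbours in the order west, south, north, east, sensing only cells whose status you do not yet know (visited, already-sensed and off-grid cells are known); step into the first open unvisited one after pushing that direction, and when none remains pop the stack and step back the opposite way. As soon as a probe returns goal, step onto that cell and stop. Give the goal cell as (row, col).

==> maze.sense(west)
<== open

==> stack.push(west)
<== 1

==> maze.move(west)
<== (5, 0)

==> maze.sense(south)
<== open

==> stack.push(south)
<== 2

==> maze.move(south)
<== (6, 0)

==> maze.sense(east)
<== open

==> stack.push(east)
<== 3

==> maze.move(east)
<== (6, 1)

==> maze.sense(east)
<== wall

==> stack.pop()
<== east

==> maze.move(west)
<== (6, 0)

==> stack.pop()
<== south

==> maze.move(north)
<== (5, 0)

==> maze.sense(north)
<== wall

==> stack.pop()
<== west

==> maze.move(east)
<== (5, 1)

==> maze.sense(north)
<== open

==> stack.push(north)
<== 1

==> maze.move(north)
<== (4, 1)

==> maze.sense(north)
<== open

==> stack.push(north)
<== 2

==> maze.move(north)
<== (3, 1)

==> maze.sense(west)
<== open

==> stack.push(west)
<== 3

==> maze.move(west)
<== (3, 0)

==> maze.sense(north)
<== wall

==> stack.pop()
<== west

==> maze.move(east)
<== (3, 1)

==> maze.sense(north)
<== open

==> stack.push(north)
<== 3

==> maze.move(north)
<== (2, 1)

==> maze.sense(north)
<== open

==> stack.push(north)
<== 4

==> maze.move(north)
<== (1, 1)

==> maze.sense(west)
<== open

==> stack.push(west)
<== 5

==> maze.move(west)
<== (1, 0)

==> maze.sense(north)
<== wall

==> stack.pop()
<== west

==> maze.move(east)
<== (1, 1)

==> maze.sense(north)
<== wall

==> maze.sense(east)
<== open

==> stack.push(east)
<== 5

==> maze.move(east)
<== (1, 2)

==> maze.sense(south)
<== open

==> stack.push(south)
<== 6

==> maze.move(south)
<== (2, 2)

==> maze.sense(south)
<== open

==> stack.push(south)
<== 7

==> maze.move(south)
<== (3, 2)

==> maze.sense(south)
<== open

==> stack.push(south)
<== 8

==> maze.move(south)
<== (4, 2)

==> maze.sense(south)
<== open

==> stack.push(south)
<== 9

==> maze.move(south)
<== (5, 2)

==> maze.sense(east)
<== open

==> stack.push(east)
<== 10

==> maze.move(east)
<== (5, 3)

==> maze.sense(south)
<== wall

==> maze.sense(north)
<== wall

==> maze.sense(east)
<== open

==> stack.push(east)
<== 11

==> maze.move(east)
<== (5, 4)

==> maze.sense(south)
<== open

==> stack.push(south)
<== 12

==> maze.move(south)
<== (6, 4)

==> maze.sense(east)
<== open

==> stack.push(east)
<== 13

==> maze.move(east)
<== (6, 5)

==> maze.sense(north)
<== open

==> stack.push(north)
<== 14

==> maze.move(north)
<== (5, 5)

==> maze.sense(north)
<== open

==> stack.push(north)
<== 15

==> maze.move(north)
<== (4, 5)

==> maze.sense(west)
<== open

==> stack.push(west)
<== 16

==> maze.move(west)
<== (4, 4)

==> maze.sense(north)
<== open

==> stack.push(north)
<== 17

==> maze.move(north)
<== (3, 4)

==> maze.sense(west)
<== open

==> stack.push(west)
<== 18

==> maze.move(west)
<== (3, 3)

==> maze.sense(north)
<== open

==> stack.push(north)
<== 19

==> maze.move(north)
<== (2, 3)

==> maze.sense(north)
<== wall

==> maze.sense(east)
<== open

==> stack.push(east)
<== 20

==> maze.move(east)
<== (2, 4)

==> maze.sense(north)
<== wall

==> maze.sense(east)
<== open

==> stack.push(east)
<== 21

==> maze.move(east)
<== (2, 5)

==> maze.sense(south)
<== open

==> stack.push(south)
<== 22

==> maze.move(south)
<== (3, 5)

==> stack.pop()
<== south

==> maze.move(north)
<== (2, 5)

==> maze.sense(north)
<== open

==> stack.push(north)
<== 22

==> maze.move(north)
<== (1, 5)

==> maze.sense(north)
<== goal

==> maze.move(north)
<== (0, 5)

Answer: (0, 5)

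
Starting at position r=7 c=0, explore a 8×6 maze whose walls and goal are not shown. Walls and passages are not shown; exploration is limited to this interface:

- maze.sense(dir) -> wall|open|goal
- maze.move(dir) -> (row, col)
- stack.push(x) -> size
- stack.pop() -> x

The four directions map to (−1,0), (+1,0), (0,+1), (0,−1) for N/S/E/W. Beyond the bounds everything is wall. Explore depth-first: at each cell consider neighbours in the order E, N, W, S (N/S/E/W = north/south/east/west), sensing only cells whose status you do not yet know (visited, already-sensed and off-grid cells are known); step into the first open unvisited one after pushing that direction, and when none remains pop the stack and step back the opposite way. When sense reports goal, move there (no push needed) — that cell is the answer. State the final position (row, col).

> sense dir: east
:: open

> push x: east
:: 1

> move dir: east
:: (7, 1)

> sense dir: east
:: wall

> sense dir: north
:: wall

> pop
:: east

> move dir: west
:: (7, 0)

> sense dir: north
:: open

> push x: north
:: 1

> move dir: north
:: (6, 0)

> sense dir: north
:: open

> push x: north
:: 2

> move dir: north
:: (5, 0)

> sense dir: east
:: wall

> sense dir: north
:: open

> push x: north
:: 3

> move dir: north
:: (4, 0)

> sense dir: east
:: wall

> sense dir: north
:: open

> push x: north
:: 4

> move dir: north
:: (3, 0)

> sense dir: east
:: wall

> sense dir: north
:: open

> push x: north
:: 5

> move dir: north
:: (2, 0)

> sense dir: east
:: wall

> sense dir: north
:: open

> push x: north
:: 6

> move dir: north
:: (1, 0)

> sense dir: east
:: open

> push x: east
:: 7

> move dir: east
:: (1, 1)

> sense dir: east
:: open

> push x: east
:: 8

> move dir: east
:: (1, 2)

> sense dir: east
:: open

> push x: east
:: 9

> move dir: east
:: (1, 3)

> sense dir: east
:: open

> push x: east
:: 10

> move dir: east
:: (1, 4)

> sense dir: east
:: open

> push x: east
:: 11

> move dir: east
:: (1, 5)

> sense dir: north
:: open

> push x: north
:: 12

> move dir: north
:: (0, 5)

> sense dir: west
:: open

> push x: west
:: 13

> move dir: west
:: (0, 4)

> sense dir: west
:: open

> push x: west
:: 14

> move dir: west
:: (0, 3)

> sense dir: west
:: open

> push x: west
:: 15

> move dir: west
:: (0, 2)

> sense dir: west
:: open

> push x: west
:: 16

> move dir: west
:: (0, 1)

> sense dir: west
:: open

> push x: west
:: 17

> move dir: west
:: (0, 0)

> pop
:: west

> move dir: east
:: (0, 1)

> pop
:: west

> move dir: east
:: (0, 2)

> pop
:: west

> move dir: east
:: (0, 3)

> pop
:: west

> move dir: east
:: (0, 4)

> pop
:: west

> move dir: east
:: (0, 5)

> pop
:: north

> move dir: south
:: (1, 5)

> sense dir: south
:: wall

> pop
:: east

> move dir: west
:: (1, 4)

> sense dir: south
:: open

> push x: south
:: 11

> move dir: south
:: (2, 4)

> sense dir: west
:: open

> push x: west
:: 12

> move dir: west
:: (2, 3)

> sense dir: west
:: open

> push x: west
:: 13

> move dir: west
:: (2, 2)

> sense dir: south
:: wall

> pop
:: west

> move dir: east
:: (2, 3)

> sense dir: south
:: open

> push x: south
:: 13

> move dir: south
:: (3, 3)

> sense dir: east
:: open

> push x: east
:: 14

> move dir: east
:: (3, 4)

> sense dir: east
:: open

> push x: east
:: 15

> move dir: east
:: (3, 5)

> sense dir: south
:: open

> push x: south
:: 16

> move dir: south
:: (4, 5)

> sense dir: west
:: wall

> sense dir: south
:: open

> push x: south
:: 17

> move dir: south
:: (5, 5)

> sense dir: west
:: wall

> sense dir: south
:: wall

> pop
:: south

> move dir: north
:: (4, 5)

> pop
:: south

> move dir: north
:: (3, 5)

> pop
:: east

> move dir: west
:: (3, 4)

> pop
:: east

> move dir: west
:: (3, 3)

> sense dir: south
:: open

> push x: south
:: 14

> move dir: south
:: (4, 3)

> sense dir: west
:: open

> push x: west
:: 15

> move dir: west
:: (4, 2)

> sense dir: south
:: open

> push x: south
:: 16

> move dir: south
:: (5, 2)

> sense dir: east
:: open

> push x: east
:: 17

> move dir: east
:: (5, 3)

> sense dir: south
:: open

> push x: south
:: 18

> move dir: south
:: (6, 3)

> sense dir: east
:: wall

> sense dir: west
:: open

> push x: west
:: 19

> move dir: west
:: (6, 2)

> pop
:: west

> move dir: east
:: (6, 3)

> sense dir: south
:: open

> push x: south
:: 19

> move dir: south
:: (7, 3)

> sense dir: east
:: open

> push x: east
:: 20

> move dir: east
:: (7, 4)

> sense dir: east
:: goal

> move dir: east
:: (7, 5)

Answer: (7, 5)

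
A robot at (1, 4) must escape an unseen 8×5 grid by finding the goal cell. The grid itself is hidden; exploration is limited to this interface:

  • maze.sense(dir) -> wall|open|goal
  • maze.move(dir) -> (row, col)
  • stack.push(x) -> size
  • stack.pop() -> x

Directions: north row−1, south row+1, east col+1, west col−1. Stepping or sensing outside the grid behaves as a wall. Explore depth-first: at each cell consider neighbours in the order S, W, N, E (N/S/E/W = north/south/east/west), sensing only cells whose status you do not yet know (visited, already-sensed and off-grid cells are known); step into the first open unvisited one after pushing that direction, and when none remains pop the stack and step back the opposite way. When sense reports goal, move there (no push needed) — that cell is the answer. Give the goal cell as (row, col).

# sense(dir='south') == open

# push(x='south') == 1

# move(dir='south') == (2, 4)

# sense(dir='south') == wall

# sense(dir='west') == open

# push(x='west') == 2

# move(dir='west') == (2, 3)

# sense(dir='south') == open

# push(x='south') == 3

# move(dir='south') == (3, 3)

# sense(dir='south') == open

# push(x='south') == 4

# move(dir='south') == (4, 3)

# sense(dir='south') == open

# push(x='south') == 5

# move(dir='south') == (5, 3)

# sense(dir='south') == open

# push(x='south') == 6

# move(dir='south') == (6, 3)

# sense(dir='south') == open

# push(x='south') == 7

# move(dir='south') == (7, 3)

# sense(dir='west') == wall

# sense(dir='east') == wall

# pop() == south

# move(dir='north') == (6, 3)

# sense(dir='west') == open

# push(x='west') == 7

# move(dir='west') == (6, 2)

# sense(dir='west') == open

# push(x='west') == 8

# move(dir='west') == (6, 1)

# sense(dir='south') == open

# push(x='south') == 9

# move(dir='south') == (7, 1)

# sense(dir='west') == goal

# move(dir='west') == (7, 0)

Answer: (7, 0)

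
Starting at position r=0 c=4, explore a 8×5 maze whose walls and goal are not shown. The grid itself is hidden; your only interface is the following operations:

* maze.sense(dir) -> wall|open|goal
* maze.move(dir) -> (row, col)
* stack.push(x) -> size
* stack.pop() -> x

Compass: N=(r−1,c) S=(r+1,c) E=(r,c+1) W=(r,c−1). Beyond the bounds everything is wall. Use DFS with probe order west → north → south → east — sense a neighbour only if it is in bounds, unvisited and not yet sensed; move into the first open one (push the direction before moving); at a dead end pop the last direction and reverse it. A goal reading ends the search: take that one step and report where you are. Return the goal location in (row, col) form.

I use sense with dir='west', and see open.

I run push with x='west', → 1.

Now I run move with dir='west', — result: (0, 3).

Using sense with dir='west', — result: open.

I call push with x='west', and observe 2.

Now I run move with dir='west', → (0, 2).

I try sense with dir='west', yielding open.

I try push with x='west', and get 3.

I run move with dir='west', — result: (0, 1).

Next I call sense with dir='west', yielding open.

Calling push with x='west', which returns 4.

Calling move with dir='west', — result: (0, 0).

Now I run sense with dir='south', and observe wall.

I try pop, and observe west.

I invoke move with dir='east', which returns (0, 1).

Invoking sense with dir='south', which returns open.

Using push with x='south', and see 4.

I try move with dir='south', : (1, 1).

Next I call sense with dir='south', and observe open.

Invoking push with x='south', giving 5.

Calling move with dir='south', and observe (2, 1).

Next I call sense with dir='west', and see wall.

Using sense with dir='south', — result: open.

Then push with x='south', yielding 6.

I try move with dir='south', : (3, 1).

Then sense with dir='west', and observe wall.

Now I run sense with dir='south', : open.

Calling push with x='south', and see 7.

I invoke move with dir='south', yielding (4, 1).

I use sense with dir='west', which returns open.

I run push with x='west', which returns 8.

Next I call move with dir='west', giving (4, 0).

I use sense with dir='south', : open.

I run push with x='south', yielding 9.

I invoke move with dir='south', → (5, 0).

I use sense with dir='south', giving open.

Now I run push with x='south', yielding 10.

Calling move with dir='south', and observe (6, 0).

I use sense with dir='south', which returns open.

Then push with x='south', giving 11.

I invoke move with dir='south', → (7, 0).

I use sense with dir='east', — result: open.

I invoke push with x='east', — result: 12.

Invoking move with dir='east', and see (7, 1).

Now I run sense with dir='north', — result: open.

I invoke push with x='north', and observe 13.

Then move with dir='north', — result: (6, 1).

Next I call sense with dir='north', and see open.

Invoking push with x='north', and see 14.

Calling move with dir='north', which returns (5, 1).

I use sense with dir='east', and see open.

I try push with x='east', and observe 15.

I run move with dir='east', giving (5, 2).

Now I run sense with dir='north', and get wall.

I try sense with dir='south', and get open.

I try push with x='south', giving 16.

I invoke move with dir='south', and get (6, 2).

Using sense with dir='south', → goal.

Using move with dir='south', → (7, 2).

Answer: (7, 2)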